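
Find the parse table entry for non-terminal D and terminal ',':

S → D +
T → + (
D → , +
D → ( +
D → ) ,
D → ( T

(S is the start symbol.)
D → , +

To find M[D, ','], we find productions for D where ',' is in the predict set (PREDICT(N → α) = (FIRST(α) \ {ε}) ∪ (FOLLOW(N) if α ⇒* ε)).

D → , +: PREDICT = { ',' }
  ',' is in predict set, so this production goes in M[D, ',']
D → ( +: PREDICT = { '(' }
D → ) ,: PREDICT = { ')' }
D → ( T: PREDICT = { '(' }

M[D, ','] = D → , +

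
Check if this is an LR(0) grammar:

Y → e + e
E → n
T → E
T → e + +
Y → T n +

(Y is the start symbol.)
Augment with Y' → Y and build the canonical LR(0) collection (I0 = CLOSURE({[Y' → . Y]}), then GOTO on every symbol after a dot until no new states appear). It has 11 states:
  I0: { [E → . n], [T → . E], [T → . e + +], [Y → . T n +], [Y → . e + e], [Y' → . Y] }  — shift
  I1: { [T → E .] }  — reduce
  I2: { [Y → T . n +] }  — shift
  I3: { [Y' → Y .] }  — accept
  I4: { [T → e . + +], [Y → e . + e] }  — shift
  I5: { [E → n .] }  — reduce
  I6: { [T → e + . +], [Y → e + . e] }  — shift
  I7: { [T → e + + .] }  — reduce
  I8: { [Y → e + e .] }  — reduce
  I9: { [Y → T n . +] }  — shift
  I10: { [Y → T n + .] }  — reduce

Every state is either a pure shift/goto state or contains exactly one complete item and nothing to shift — no conflicts. The grammar is LR(0).

Answer: Yes, the grammar is LR(0)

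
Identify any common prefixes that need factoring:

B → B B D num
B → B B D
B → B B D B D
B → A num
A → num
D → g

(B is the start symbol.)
Left-factoring is needed when two productions for the same non-terminal
share a common prefix on the right-hand side.

Productions for B:
  B → B B D num
  B → B B D
  B → B B D B D
  B → A num

Found common prefix 'B B D' in productions for B

Answer: Yes, B has productions with common prefix 'B B D'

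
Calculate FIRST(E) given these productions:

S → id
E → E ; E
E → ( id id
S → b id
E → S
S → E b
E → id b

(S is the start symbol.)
{ '(', 'b', 'id' }

To compute FIRST(E), examine every production with E on the left-hand side, reading each right-hand side left to right until a non-nullable symbol is reached.

FIRST sets of the other non-terminals involved (by the same procedure, iterated to a fixed point):
  FIRST(S) = { '(', 'b', 'id' }

From E → E ; E:
  - E is the symbol being defined: contributes nothing new
    E is not nullable, so stop
From E → ( id id:
  - '(' is a terminal: add '(' and stop
From E → S:
  - S is a non-terminal: add FIRST(S) \ {ε} = { '(', 'b', 'id' }
    S is not nullable, so stop
From E → id b:
  - id is a terminal: add 'id' and stop

Collecting: FIRST(E) = { '(', 'b', 'id' }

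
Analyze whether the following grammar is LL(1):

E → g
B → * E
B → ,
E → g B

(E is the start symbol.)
For E:
  PREDICT(E → g) = { 'g' }
  PREDICT(E → g B) = { 'g' }
For B:
  PREDICT(B → '*' E) = { '*' }
  PREDICT(B → ',') = { ',' }

Conflict found: Predict set conflict for E: { 'g' }
The grammar is NOT LL(1).

Answer: No. Predict set conflict for E: { 'g' }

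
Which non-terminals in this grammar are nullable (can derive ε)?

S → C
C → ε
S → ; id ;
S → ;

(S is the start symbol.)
A non-terminal is nullable if it can derive ε (the empty string): either it has an ε-production, or it has a production whose right-hand side consists entirely of nullable non-terminals.

ε-productions: C → ε
So C is immediately nullable.
S → C: every symbol on the right is nullable, so S is nullable too.
Every non-terminal is now nullable.
Nullable = { 'C', 'S' }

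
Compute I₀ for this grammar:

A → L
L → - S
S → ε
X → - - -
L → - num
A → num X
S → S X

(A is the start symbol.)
{ [A → . L], [A → . num X], [A' → . A], [L → . - S], [L → . - num] }

First, augment the grammar with A' → A
I₀ = CLOSURE({ [A' → . A] }):
  [A' → . A] has the dot before A: add [A → . L], [A → . num X]
  [A → . L] has the dot before L: add [L → . - S], [L → . - num]
No further items can be added.

I₀ = { [A → . L], [A → . num X], [A' → . A], [L → . - S], [L → . - num] }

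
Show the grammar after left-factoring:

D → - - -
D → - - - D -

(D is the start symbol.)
Left-factoring transforms A → αβ₁ | αβ₂ into A → αA' and A' → β₁ | β₂
(α is the longest common prefix among the alternatives). Repeat until
no nonterminal has two alternatives with a common prefix.

Round 1: D has alternatives sharing prefix '- - -'. Introduce D': D → - - - D'
  Add: D' → ε
  Add: D' → D -

No remaining common prefixes — done.

Resulting grammar:
D → - - - D'
D' → ε
D' → D -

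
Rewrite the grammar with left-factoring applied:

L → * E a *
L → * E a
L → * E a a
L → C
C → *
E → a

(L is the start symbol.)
L → * E a L'
L' → *
L' → ε
L' → a
L → C
C → *
E → a

Left-factoring transforms A → αβ₁ | αβ₂ into A → αA' and A' → β₁ | β₂
(α is the longest common prefix among the alternatives). Repeat until
no nonterminal has two alternatives with a common prefix.

Round 1: L has alternatives sharing prefix '* E a'. Introduce L': L → * E a L'
  Add: L' → *
  Add: L' → ε
  Add: L' → a

No remaining common prefixes — done.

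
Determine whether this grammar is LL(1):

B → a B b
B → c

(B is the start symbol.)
Yes, the grammar is LL(1).

A grammar is LL(1) if for each non-terminal N with multiple productions, the predict sets of those productions are pairwise disjoint, where PREDICT(N → α) = (FIRST(α) \ {ε}) ∪ (FOLLOW(N) if α ⇒* ε).

For B:
  PREDICT(B → a B b) = { 'a' }
  PREDICT(B → c) = { 'c' }

All predict sets are disjoint. The grammar IS LL(1).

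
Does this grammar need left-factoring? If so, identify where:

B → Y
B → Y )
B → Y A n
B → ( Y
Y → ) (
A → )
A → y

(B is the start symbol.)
Left-factoring is needed when two productions for the same non-terminal
share a common prefix on the right-hand side.

Productions for B:
  B → Y
  B → Y )
  B → Y A n
  B → ( Y
Productions for A:
  A → )
  A → y

Found common prefix 'Y' in productions for B

Answer: Yes, B has productions with common prefix 'Y'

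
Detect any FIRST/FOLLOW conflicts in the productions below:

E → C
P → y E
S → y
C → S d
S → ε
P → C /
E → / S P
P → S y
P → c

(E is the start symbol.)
A FIRST/FOLLOW conflict occurs when a non-terminal N has a nullable alternative N → β (β ⇒* ε) and another alternative N → α with FIRST(α) ∩ FOLLOW(N) ≠ ∅: on such a lookahead the parser cannot decide between expanding α and letting N vanish via β.

Nullable non-terminals: S.

S: nullable alternative(s) S → ε; FOLLOW(S) = { 'c', 'd', 'y' }
  S → y: FIRST \ {ε} = { 'y' } — overlaps FOLLOW(S) on { 'y' }: CONFLICT
  S → ε: FIRST \ {ε} = { } — this is the only nullable alternative, skip

C, E, P have no nullable alternative, so no FIRST/FOLLOW check is needed there.

So the grammar has 1 FIRST/FOLLOW conflict (marked CONFLICT above).

Answer: Yes. S → y with FOLLOW(S) on { 'y' }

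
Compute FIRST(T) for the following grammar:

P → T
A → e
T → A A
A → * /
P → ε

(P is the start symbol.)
FIRST sets of the other non-terminals involved (by the same procedure, iterated to a fixed point):
  FIRST(A) = { '*', 'e' }

From T → A A:
  - A is a non-terminal: add FIRST(A) \ {ε} = { '*', 'e' }
    A is not nullable, so stop

Collecting: FIRST(T) = { '*', 'e' }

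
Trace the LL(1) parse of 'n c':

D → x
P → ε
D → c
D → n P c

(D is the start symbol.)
Stack is shown with the top on the left.

Stack    Input  Action
----------------------
D $      n c $  output D → n P c
n P c $  n c $  match 'n'
P c $    c $    output P → ε
c $      c $    match 'c'
$        $      accept

The string is accepted.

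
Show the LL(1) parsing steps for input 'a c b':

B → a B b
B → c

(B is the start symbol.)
LL(1) parsing maintains a stack (initially the start symbol over $) and the input. At each step: if the stack top is a terminal, match it against the current input token; if it is a non-terminal N, replace it with the RHS of M[N, lookahead] (the unique production whose predict set contains the lookahead).

Stack is shown with the top on the left.

Stack    Input    Action
------------------------
B $      a c b $  output B → a B b
a B b $  a c b $  match 'a'
B b $    c b $    output B → c
c b $    c b $    match 'c'
b $      b $      match 'b'
$        $        accept

The string is accepted.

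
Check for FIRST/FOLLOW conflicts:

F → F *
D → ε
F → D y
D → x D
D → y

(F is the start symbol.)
Yes. D → y with FOLLOW(D) on { 'y' }

A FIRST/FOLLOW conflict occurs when a non-terminal N has a nullable alternative N → β (β ⇒* ε) and another alternative N → α with FIRST(α) ∩ FOLLOW(N) ≠ ∅: on such a lookahead the parser cannot decide between expanding α and letting N vanish via β.

Nullable non-terminals: D.

D: nullable alternative(s) D → ε; FOLLOW(D) = { 'y' }
  D → ε: FIRST \ {ε} = { } — this is the only nullable alternative, skip
  D → x D: FIRST \ {ε} = { 'x' } — disjoint from FOLLOW(D)
  D → y: FIRST \ {ε} = { 'y' } — overlaps FOLLOW(D) on { 'y' }: CONFLICT

F has no nullable alternative, so no FIRST/FOLLOW check is needed there.

So the grammar has 1 FIRST/FOLLOW conflict (marked CONFLICT above).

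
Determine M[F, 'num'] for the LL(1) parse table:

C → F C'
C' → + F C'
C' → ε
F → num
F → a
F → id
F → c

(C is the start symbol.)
F → num

To find M[F, 'num'], we find productions for F where 'num' is in the predict set (PREDICT(N → α) = (FIRST(α) \ {ε}) ∪ (FOLLOW(N) if α ⇒* ε)).

F → num: PREDICT = { 'num' }
  'num' is in predict set, so this production goes in M[F, 'num']
F → a: PREDICT = { 'a' }
F → id: PREDICT = { 'id' }
F → c: PREDICT = { 'c' }

M[F, 'num'] = F → num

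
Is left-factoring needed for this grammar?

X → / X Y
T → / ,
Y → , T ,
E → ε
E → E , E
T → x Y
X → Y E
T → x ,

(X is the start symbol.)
Left-factoring is needed when two productions for the same non-terminal
share a common prefix on the right-hand side.

Productions for X:
  X → / X Y
  X → Y E
Productions for T:
  T → / ,
  T → x Y
  T → x ,
Productions for E:
  E → ε
  E → E , E

Found common prefix 'x' in productions for T

Answer: Yes, T has productions with common prefix 'x'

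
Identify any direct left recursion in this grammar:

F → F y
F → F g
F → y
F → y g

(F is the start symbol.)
Direct left recursion occurs when N → N α for some non-terminal N (the right-hand side begins with the left-hand side itself).

F → F y: LEFT RECURSIVE (starts with F)
F → F g: LEFT RECURSIVE (starts with F)
F → y: starts with y
F → y g: starts with y

The grammar has direct left recursion on: F.

Answer: Yes, F is left-recursive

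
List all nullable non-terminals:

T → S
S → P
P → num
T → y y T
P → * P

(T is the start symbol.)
None

A non-terminal is nullable if it can derive ε (the empty string): either it has an ε-production, or it has a production whose right-hand side consists entirely of nullable non-terminals.

There are no ε-productions, so no non-terminal can derive ε.
No non-terminals are nullable.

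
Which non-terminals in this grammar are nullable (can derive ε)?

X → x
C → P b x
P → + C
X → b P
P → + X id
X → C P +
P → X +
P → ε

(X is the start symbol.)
A non-terminal is nullable if it can derive ε (the empty string): either it has an ε-production, or it has a production whose right-hand side consists entirely of nullable non-terminals.

ε-productions: P → ε
So P is immediately nullable.
No further non-terminal can be added: every production for the remaining non-terminals contains a terminal or a non-nullable non-terminal.
Nullable = { 'P' }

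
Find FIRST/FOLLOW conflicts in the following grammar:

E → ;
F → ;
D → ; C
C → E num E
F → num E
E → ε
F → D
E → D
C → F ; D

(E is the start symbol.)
Yes. E → ';' with FOLLOW(E) on { ';' }; E → D with FOLLOW(E) on { ';' }

A FIRST/FOLLOW conflict occurs when a non-terminal N has a nullable alternative N → β (β ⇒* ε) and another alternative N → α with FIRST(α) ∩ FOLLOW(N) ≠ ∅: on such a lookahead the parser cannot decide between expanding α and letting N vanish via β.

Nullable non-terminals: E.
FIRST sets used below: FIRST(D) = { ';' }

E: nullable alternative(s) E → ε; FOLLOW(E) = { $, ';', 'num' }
  E → ;: FIRST \ {ε} = { ';' } — overlaps FOLLOW(E) on { ';' }: CONFLICT
  E → ε: FIRST \ {ε} = { } — this is the only nullable alternative, skip
  E → D: FIRST \ {ε} = { ';' } — overlaps FOLLOW(E) on { ';' }: CONFLICT

C, D, F have no nullable alternative, so no FIRST/FOLLOW check is needed there.

So the grammar has 2 FIRST/FOLLOW conflicts (marked CONFLICT above).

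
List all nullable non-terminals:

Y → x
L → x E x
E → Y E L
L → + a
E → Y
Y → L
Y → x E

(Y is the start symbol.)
A non-terminal is nullable if it can derive ε (the empty string): either it has an ε-production, or it has a production whose right-hand side consists entirely of nullable non-terminals.

There are no ε-productions, so no non-terminal can derive ε.
No non-terminals are nullable.

Answer: None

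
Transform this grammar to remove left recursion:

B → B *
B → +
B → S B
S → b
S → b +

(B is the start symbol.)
B → + B'
B → S B B'
B' → * B'
B' → ε
S → b
S → b +

B is directly left-recursive. The standard transformation for
  A → A α₁ | ... | A α_m | β₁ | ... | β_n
is
  A  → β₁ A' | ... | β_n A'
  A' → α₁ A' | ... | α_m A' | ε

B → + becomes B → + B'
B → S B becomes B → S B B'
B → B * becomes B' → * B'
Add B' → ε

Productions for other non-terminals are unchanged:
  S → b
  S → b +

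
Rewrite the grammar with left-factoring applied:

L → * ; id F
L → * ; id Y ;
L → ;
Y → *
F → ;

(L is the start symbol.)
Left-factoring transforms A → αβ₁ | αβ₂ into A → αA' and A' → β₁ | β₂
(α is the longest common prefix among the alternatives). Repeat until
no nonterminal has two alternatives with a common prefix.

Round 1: L has alternatives sharing prefix '* ; id'. Introduce L': L → * ; id L'
  Add: L' → F
  Add: L' → Y ;

No remaining common prefixes — done.

Resulting grammar:
L → * ; id L'
L' → F
L' → Y ;
L → ;
Y → *
F → ;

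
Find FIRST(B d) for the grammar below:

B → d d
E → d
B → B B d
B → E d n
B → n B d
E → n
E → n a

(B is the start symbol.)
FIRST sets of the non-terminals involved (from the grammar, by fixed-point iteration):
  FIRST(B) = { 'd', 'n' }

To compute FIRST(B d), process the symbols left to right:
Symbol B is a non-terminal. Add FIRST(B) \ {ε} = { 'd', 'n' }
B is not nullable (ε ∉ FIRST(B)), so stop here.
FIRST(B d) = { 'd', 'n' }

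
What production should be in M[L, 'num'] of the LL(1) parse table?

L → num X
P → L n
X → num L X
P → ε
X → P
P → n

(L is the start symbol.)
To find M[L, 'num'], we find productions for L where 'num' is in the predict set (PREDICT(N → α) = (FIRST(α) \ {ε}) ∪ (FOLLOW(N) if α ⇒* ε)).

L → num X: PREDICT = { 'num' }
  'num' is in predict set, so this production goes in M[L, 'num']

M[L, 'num'] = L → num X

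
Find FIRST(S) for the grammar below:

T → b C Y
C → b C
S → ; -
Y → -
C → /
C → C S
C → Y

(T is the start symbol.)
To compute FIRST(S), examine every production with S on the left-hand side, reading each right-hand side left to right until a non-nullable symbol is reached.

From S → ; -:
  - ';' is a terminal: add ';' and stop

Collecting: FIRST(S) = { ';' }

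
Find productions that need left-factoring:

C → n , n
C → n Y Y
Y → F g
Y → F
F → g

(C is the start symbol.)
Left-factoring is needed when two productions for the same non-terminal
share a common prefix on the right-hand side.

Productions for C:
  C → n , n
  C → n Y Y
Productions for Y:
  Y → F g
  Y → F

Found common prefix 'n' in productions for C
Found common prefix 'F' in productions for Y

Answer: Yes, C has productions with common prefix 'n'; Y has productions with common prefix 'F'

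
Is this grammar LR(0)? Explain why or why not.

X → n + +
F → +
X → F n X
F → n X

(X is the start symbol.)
No. Shift-reduce conflict between [F → + .] and [X → n + . +]

Augment with X' → X and build the canonical LR(0) collection (I0 = CLOSURE({[X' → . X]}), then GOTO on every symbol after a dot until no new states appear). It has 10 states:
  I0: { [F → . +], [F → . n X], [X → . F n X], [X → . n + +], [X' → . X] }  — shift
  I1: { [F → + .] }  — reduce
  I2: { [X → F . n X] }  — shift
  I3: { [X' → X .] }  — accept
  I4: { [F → . +], [F → . n X], [F → n . X], [X → . F n X], [X → . n + +], [X → n . + +] }  — shift
  I5: { [F → + .], [X → n + . +] }  — shift, reduce
  I6: { [F → n X .] }  — reduce
  I7: { [X → n + + .] }  — reduce
  I8: { [F → . +], [F → . n X], [X → . F n X], [X → . n + +], [X → F n . X] }  — shift
  I9: { [X → F n X .] }  — reduce

Conflict in state I5:
  Shift-reduce conflict between [F → + .] and [X → n + . +]
So the grammar is NOT LR(0).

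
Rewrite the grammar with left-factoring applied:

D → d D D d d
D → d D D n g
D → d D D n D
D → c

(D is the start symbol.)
Left-factoring transforms A → αβ₁ | αβ₂ into A → αA' and A' → β₁ | β₂
(α is the longest common prefix among the alternatives). Repeat until
no nonterminal has two alternatives with a common prefix.

Round 1: D has alternatives sharing prefix 'd D D'. Introduce D': D → d D D D'
  Add: D' → d d
  Add: D' → n g
  Add: D' → n D

Round 2: D' has alternatives sharing prefix 'n'. Introduce D'': D' → n D''
  Add: D'' → g
  Add: D'' → D

No remaining common prefixes — done.

Resulting grammar:
D → d D D D'
D' → d d
D' → n D''
D'' → g
D'' → D
D → c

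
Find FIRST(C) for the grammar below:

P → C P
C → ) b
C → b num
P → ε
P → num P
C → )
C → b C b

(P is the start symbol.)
To compute FIRST(C), examine every production with C on the left-hand side, reading each right-hand side left to right until a non-nullable symbol is reached.

From C → ) b:
  - ')' is a terminal: add ')' and stop
From C → b num:
  - b is a terminal: add 'b' and stop
From C → ):
  - ')' is a terminal: add ')' and stop
From C → b C b:
  - b is a terminal: add 'b' and stop

Collecting: FIRST(C) = { ')', 'b' }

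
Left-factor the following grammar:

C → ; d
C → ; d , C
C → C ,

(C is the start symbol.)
Left-factoring transforms A → αβ₁ | αβ₂ into A → αA' and A' → β₁ | β₂
(α is the longest common prefix among the alternatives). Repeat until
no nonterminal has two alternatives with a common prefix.

Round 1: C has alternatives sharing prefix '; d'. Introduce C': C → ; d C'
  Add: C' → ε
  Add: C' → , C

No remaining common prefixes — done.

Resulting grammar:
C → ; d C'
C' → ε
C' → , C
C → C ,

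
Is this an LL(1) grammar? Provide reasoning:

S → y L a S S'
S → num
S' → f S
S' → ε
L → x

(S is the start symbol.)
No. Predict set conflict for S': { 'f' }

Relevant sets:
  FOLLOW(S') = { $, 'f' }

For S:
  PREDICT(S → y L a S S') = { 'y' }
  PREDICT(S → num) = { 'num' }
For S':
  PREDICT(S' → f S) = { 'f' }
  PREDICT(S' → ε) = { $, 'f' }
L has a single production, so nothing to check there.

Conflict found: Predict set conflict for S': { 'f' }
The grammar is NOT LL(1).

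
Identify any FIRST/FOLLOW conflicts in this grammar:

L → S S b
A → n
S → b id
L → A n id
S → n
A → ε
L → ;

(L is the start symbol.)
Yes. A → n with FOLLOW(A) on { 'n' }

Nullable non-terminals: A.

A: nullable alternative(s) A → ε; FOLLOW(A) = { 'n' }
  A → n: FIRST \ {ε} = { 'n' } — overlaps FOLLOW(A) on { 'n' }: CONFLICT
  A → ε: FIRST \ {ε} = { } — this is the only nullable alternative, skip

L, S have no nullable alternative, so no FIRST/FOLLOW check is needed there.

So the grammar has 1 FIRST/FOLLOW conflict (marked CONFLICT above).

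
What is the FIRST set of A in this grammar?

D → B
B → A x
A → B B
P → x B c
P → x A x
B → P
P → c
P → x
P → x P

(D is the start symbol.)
{ 'c', 'x' }

FIRST sets of the other non-terminals involved (by the same procedure, iterated to a fixed point):
  FIRST(B) = { 'c', 'x' }

From A → B B:
  - B is a non-terminal: add FIRST(B) \ {ε} = { 'c', 'x' }
    B is not nullable, so stop

Collecting: FIRST(A) = { 'c', 'x' }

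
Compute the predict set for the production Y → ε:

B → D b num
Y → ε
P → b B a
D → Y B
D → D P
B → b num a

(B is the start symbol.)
PREDICT(Y → ε) = (FIRST(RHS) \ {ε}) ∪ (FOLLOW(Y) if ε ∈ FIRST(RHS), i.e. RHS ⇒* ε)
The right-hand side is ε (FIRST(ε) = { ε }), so the predict set is FOLLOW(Y) = { 'b' }
PREDICT(Y → ε) = { 'b' }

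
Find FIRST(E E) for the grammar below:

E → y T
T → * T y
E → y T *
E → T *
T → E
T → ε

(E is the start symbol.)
{ '*', 'y' }

FIRST sets of the non-terminals involved (from the grammar, by fixed-point iteration):
  FIRST(E) = { '*', 'y' }

To compute FIRST(E E), process the symbols left to right:
Symbol E is a non-terminal. Add FIRST(E) \ {ε} = { '*', 'y' }
E is not nullable (ε ∉ FIRST(E)), so stop here.
FIRST(E E) = { '*', 'y' }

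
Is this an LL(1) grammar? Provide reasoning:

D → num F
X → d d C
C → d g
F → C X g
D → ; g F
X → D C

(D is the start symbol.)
A grammar is LL(1) if for each non-terminal N with multiple productions, the predict sets of those productions are pairwise disjoint, where PREDICT(N → α) = (FIRST(α) \ {ε}) ∪ (FOLLOW(N) if α ⇒* ε).

Relevant sets:
  FIRST(D) = { ';', 'num' }

For D:
  PREDICT(D → num F) = { 'num' }
  PREDICT(D → ';' g F) = { ';' }
For X:
  PREDICT(X → d d C) = { 'd' }
  PREDICT(X → D C) = { ';', 'num' }
C, F have a single production, so nothing to check there.

All predict sets are disjoint. The grammar IS LL(1).

Answer: Yes, the grammar is LL(1).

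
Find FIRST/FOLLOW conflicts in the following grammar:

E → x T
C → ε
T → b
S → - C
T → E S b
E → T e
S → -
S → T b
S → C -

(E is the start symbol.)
No FIRST/FOLLOW conflicts.

Nullable non-terminals: C.
C has a nullable alternative but only one production, so nothing to check.

E, S, T have no nullable alternative, so no FIRST/FOLLOW check is needed there.

No FIRST/FOLLOW conflicts found.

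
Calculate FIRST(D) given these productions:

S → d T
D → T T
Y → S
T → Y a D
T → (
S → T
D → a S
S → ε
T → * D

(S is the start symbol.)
FIRST sets of the other non-terminals involved (by the same procedure, iterated to a fixed point):
  FIRST(T) = { '(', '*', 'a', 'd' }

From D → T T:
  - T is a non-terminal: add FIRST(T) \ {ε} = { '(', '*', 'a', 'd' }
    T is not nullable, so stop
From D → a S:
  - a is a terminal: add 'a' and stop

Collecting: FIRST(D) = { '(', '*', 'a', 'd' }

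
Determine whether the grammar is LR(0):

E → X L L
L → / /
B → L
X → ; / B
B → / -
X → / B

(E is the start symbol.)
Yes, the grammar is LR(0)

Augment with E' → E and build the canonical LR(0) collection (I0 = CLOSURE({[E' → . E]}), then GOTO on every symbol after a dot until no new states appear). It has 15 states:
  I0: { [E → . X L L], [E' → . E], [X → . / B], [X → . ; / B] }  — shift
  I1: { [B → . / -], [B → . L], [L → . / /], [X → / . B] }  — shift
  I2: { [X → ; . / B] }  — shift
  I3: { [E' → E .] }  — accept
  I4: { [E → X . L L], [L → . / /] }  — shift
  I5: { [L → / . /] }  — shift
  I6: { [E → X L . L], [L → . / /] }  — shift
  I7: { [E → X L L .] }  — reduce
  I8: { [L → / / .] }  — reduce
  I9: { [B → . / -], [B → . L], [L → . / /], [X → ; / . B] }  — shift
  I10: { [B → / . -], [L → / . /] }  — shift
  I11: { [X → ; / B .] }  — reduce
  I12: { [B → L .] }  — reduce
  I13: { [B → / - .] }  — reduce
  I14: { [X → / B .] }  — reduce

Every state is either a pure shift/goto state or contains exactly one complete item and nothing to shift — no conflicts. The grammar is LR(0).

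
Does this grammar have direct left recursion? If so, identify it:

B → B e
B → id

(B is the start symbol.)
Yes, B is left-recursive

Direct left recursion occurs when N → N α for some non-terminal N (the right-hand side begins with the left-hand side itself).

B → B e: LEFT RECURSIVE (starts with B)
B → id: starts with id

The grammar has direct left recursion on: B.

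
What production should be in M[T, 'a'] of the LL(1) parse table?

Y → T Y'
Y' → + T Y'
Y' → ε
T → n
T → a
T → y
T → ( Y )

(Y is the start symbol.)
To find M[T, 'a'], we find productions for T where 'a' is in the predict set (PREDICT(N → α) = (FIRST(α) \ {ε}) ∪ (FOLLOW(N) if α ⇒* ε)).

T → n: PREDICT = { 'n' }
T → a: PREDICT = { 'a' }
  'a' is in predict set, so this production goes in M[T, 'a']
T → y: PREDICT = { 'y' }
T → ( Y ): PREDICT = { '(' }

M[T, 'a'] = T → a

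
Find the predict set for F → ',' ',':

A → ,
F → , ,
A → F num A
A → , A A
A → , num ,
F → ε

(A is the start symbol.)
PREDICT(F → ',' ',') = (FIRST(RHS) \ {ε}) ∪ (FOLLOW(F) if ε ∈ FIRST(RHS), i.e. RHS ⇒* ε)
FIRST(',' ',') = { ',' }
ε ∉ FIRST(',' ','), so FOLLOW(F) is not added.
PREDICT(F → ',' ',') = { ',' }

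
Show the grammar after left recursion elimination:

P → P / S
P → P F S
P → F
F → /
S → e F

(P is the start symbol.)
P → F P'
P' → / S P'
P' → F S P'
P' → ε
F → /
S → e F

P is directly left-recursive. The standard transformation for
  A → A α₁ | ... | A α_m | β₁ | ... | β_n
is
  A  → β₁ A' | ... | β_n A'
  A' → α₁ A' | ... | α_m A' | ε

P → F becomes P → F P'
P → P / S becomes P' → / S P'
P → P F S becomes P' → F S P'
Add P' → ε

Productions for other non-terminals are unchanged:
  F → /
  S → e F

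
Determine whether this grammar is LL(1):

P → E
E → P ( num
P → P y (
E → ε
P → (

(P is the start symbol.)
Relevant sets:
  FIRST(E) = { '(', 'y', ε }
  FIRST(P) = { '(', 'y', ε }
  FOLLOW(P) = { $, '(', 'y' }
  FOLLOW(E) = { $, '(', 'y' }

For P:
  PREDICT(P → E) = { $, '(', 'y' }
  PREDICT(P → P y '(') = { '(', 'y' }
  PREDICT(P → '(') = { '(' }
For E:
  PREDICT(E → P '(' num) = { '(', 'y' }
  PREDICT(E → ε) = { $, '(', 'y' }

Conflict found: Predict set conflict for P: { '(', 'y' }
The grammar is NOT LL(1).

Answer: No. Predict set conflict for P: { '(', 'y' }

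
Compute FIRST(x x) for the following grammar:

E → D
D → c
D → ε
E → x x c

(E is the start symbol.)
To compute FIRST(x x), process the symbols left to right:
Symbol x is a terminal. Add 'x' and stop.
FIRST(x x) = { 'x' }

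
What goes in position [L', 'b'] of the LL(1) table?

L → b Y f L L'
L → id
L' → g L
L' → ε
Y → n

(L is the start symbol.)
To find M[L', 'b'], we find productions for L' where 'b' is in the predict set (PREDICT(N → α) = (FIRST(α) \ {ε}) ∪ (FOLLOW(N) if α ⇒* ε)).

Relevant sets:
  FOLLOW(L') = { $, 'g' }

L' → g L: PREDICT = { 'g' }
L' → ε: PREDICT = { $, 'g' }

M[L', 'b'] is empty (no production applies)

Answer: Empty (error entry)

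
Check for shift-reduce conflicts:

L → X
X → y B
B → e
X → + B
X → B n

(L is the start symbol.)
No shift-reduce conflicts

Augment with L' → L and build the canonical LR(0) collection (I0 = CLOSURE({[L' → . L]}), then GOTO on every symbol after a dot until no new states appear). It has 10 states:
  I0: { [B → . e], [L → . X], [L' → . L], [X → . + B], [X → . B n], [X → . y B] }  — shift
  I1: { [B → . e], [X → + . B] }  — shift
  I2: { [X → B . n] }  — shift
  I3: { [L' → L .] }  — accept
  I4: { [L → X .] }  — reduce
  I5: { [B → e .] }  — reduce
  I6: { [B → . e], [X → y . B] }  — shift
  I7: { [X → y B .] }  — reduce
  I8: { [X → B n .] }  — reduce
  I9: { [X → + B .] }  — reduce

No state contains both a complete item and a shift item.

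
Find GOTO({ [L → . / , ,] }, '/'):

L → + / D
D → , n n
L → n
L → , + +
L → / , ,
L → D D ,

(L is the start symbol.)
{ [L → / . , ,] }

GOTO(I, '/') = CLOSURE({ [A → αX.β] : [A → α.Xβ] ∈ I, X = '/' })

Items with dot before '/', with the dot advanced:
  [L → . / , ,] → [L → / . , ,]
Closure adds nothing (no advanced item has the dot before a non-terminal).

GOTO = { [L → / . , ,] }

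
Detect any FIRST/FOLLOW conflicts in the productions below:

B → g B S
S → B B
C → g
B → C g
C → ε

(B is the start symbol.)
Nullable non-terminals: C.

C: nullable alternative(s) C → ε; FOLLOW(C) = { 'g' }
  C → g: FIRST \ {ε} = { 'g' } — overlaps FOLLOW(C) on { 'g' }: CONFLICT
  C → ε: FIRST \ {ε} = { } — this is the only nullable alternative, skip

B, S have no nullable alternative, so no FIRST/FOLLOW check is needed there.

So the grammar has 1 FIRST/FOLLOW conflict (marked CONFLICT above).

Answer: Yes. C → g with FOLLOW(C) on { 'g' }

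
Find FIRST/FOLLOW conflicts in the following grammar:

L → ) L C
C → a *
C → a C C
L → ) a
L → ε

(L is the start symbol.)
A FIRST/FOLLOW conflict occurs when a non-terminal N has a nullable alternative N → β (β ⇒* ε) and another alternative N → α with FIRST(α) ∩ FOLLOW(N) ≠ ∅: on such a lookahead the parser cannot decide between expanding α and letting N vanish via β.

Nullable non-terminals: L.

L: nullable alternative(s) L → ε; FOLLOW(L) = { $, 'a' }
  L → ) L C: FIRST \ {ε} = { ')' } — disjoint from FOLLOW(L)
  L → ) a: FIRST \ {ε} = { ')' } — disjoint from FOLLOW(L)
  L → ε: FIRST \ {ε} = { } — this is the only nullable alternative, skip

C has no nullable alternative, so no FIRST/FOLLOW check is needed there.

No FIRST/FOLLOW conflicts found.

Answer: No FIRST/FOLLOW conflicts.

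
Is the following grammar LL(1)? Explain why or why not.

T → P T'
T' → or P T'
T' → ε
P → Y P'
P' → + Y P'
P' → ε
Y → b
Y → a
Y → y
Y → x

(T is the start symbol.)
A grammar is LL(1) if for each non-terminal N with multiple productions, the predict sets of those productions are pairwise disjoint, where PREDICT(N → α) = (FIRST(α) \ {ε}) ∪ (FOLLOW(N) if α ⇒* ε).

Relevant sets:
  FOLLOW(T') = { $ }
  FOLLOW(P') = { $, 'or' }

For T':
  PREDICT(T' → or P T') = { 'or' }
  PREDICT(T' → ε) = { $ }
For P':
  PREDICT(P' → '+' Y P') = { '+' }
  PREDICT(P' → ε) = { $, 'or' }
For Y:
  PREDICT(Y → b) = { 'b' }
  PREDICT(Y → a) = { 'a' }
  PREDICT(Y → y) = { 'y' }
  PREDICT(Y → x) = { 'x' }
T, P have a single production, so nothing to check there.

All predict sets are disjoint. The grammar IS LL(1).

Answer: Yes, the grammar is LL(1).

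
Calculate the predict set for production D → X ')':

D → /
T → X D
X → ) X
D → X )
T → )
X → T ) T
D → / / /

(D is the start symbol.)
PREDICT(D → X ')') = (FIRST(RHS) \ {ε}) ∪ (FOLLOW(D) if ε ∈ FIRST(RHS), i.e. RHS ⇒* ε)
FIRST(X) = { ')' }
FIRST(X ')') = { ')' }
ε ∉ FIRST(X ')'), so FOLLOW(D) is not added.
PREDICT(D → X ')') = { ')' }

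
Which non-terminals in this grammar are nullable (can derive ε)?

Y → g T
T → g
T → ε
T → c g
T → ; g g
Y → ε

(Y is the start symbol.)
{ 'T', 'Y' }

A non-terminal is nullable if it can derive ε (the empty string): either it has an ε-production, or it has a production whose right-hand side consists entirely of nullable non-terminals.

ε-productions: T → ε, Y → ε
So T, Y are immediately nullable.
Every non-terminal is now nullable.
Nullable = { 'T', 'Y' }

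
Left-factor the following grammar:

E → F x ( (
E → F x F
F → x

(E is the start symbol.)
Left-factoring transforms A → αβ₁ | αβ₂ into A → αA' and A' → β₁ | β₂
(α is the longest common prefix among the alternatives). Repeat until
no nonterminal has two alternatives with a common prefix.

Round 1: E has alternatives sharing prefix 'F x'. Introduce E': E → F x E'
  Add: E' → ( (
  Add: E' → F

No remaining common prefixes — done.

Resulting grammar:
E → F x E'
E' → ( (
E' → F
F → x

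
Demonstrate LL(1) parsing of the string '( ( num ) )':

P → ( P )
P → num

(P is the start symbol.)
LL(1) parsing maintains a stack (initially the start symbol over $) and the input. At each step: if the stack top is a terminal, match it against the current input token; if it is a non-terminal N, replace it with the RHS of M[N, lookahead] (the unique production whose predict set contains the lookahead).

Stack is shown with the top on the left.

Stack      Input          Action
--------------------------------
P $        ( ( num ) ) $  output P → ( P )
( P ) $    ( ( num ) ) $  match '('
P ) $      ( num ) ) $    output P → ( P )
( P ) ) $  ( num ) ) $    match '('
P ) ) $    num ) ) $      output P → num
num ) ) $  num ) ) $      match 'num'
) ) $      ) ) $          match ')'
) $        ) $            match ')'
$          $              accept

The string is accepted.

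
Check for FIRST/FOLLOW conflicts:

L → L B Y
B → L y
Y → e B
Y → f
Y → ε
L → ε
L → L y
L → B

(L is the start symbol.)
A FIRST/FOLLOW conflict occurs when a non-terminal N has a nullable alternative N → β (β ⇒* ε) and another alternative N → α with FIRST(α) ∩ FOLLOW(N) ≠ ∅: on such a lookahead the parser cannot decide between expanding α and letting N vanish via β.

Nullable non-terminals: L, Y.
FIRST sets used below: FIRST(L) = { 'y', ε }, FIRST(B) = { 'y' }

L: nullable alternative(s) L → ε; FOLLOW(L) = { $, 'y' }
  L → L B Y: FIRST \ {ε} = { 'y' } — overlaps FOLLOW(L) on { 'y' }: CONFLICT
  L → ε: FIRST \ {ε} = { } — this is the only nullable alternative, skip
  L → L y: FIRST \ {ε} = { 'y' } — overlaps FOLLOW(L) on { 'y' }: CONFLICT
  L → B: FIRST \ {ε} = { 'y' } — overlaps FOLLOW(L) on { 'y' }: CONFLICT

Y: nullable alternative(s) Y → ε; FOLLOW(Y) = { $, 'y' }
  Y → e B: FIRST \ {ε} = { 'e' } — disjoint from FOLLOW(Y)
  Y → f: FIRST \ {ε} = { 'f' } — disjoint from FOLLOW(Y)
  Y → ε: FIRST \ {ε} = { } — this is the only nullable alternative, skip

B has no nullable alternative, so no FIRST/FOLLOW check is needed there.

So the grammar has 3 FIRST/FOLLOW conflicts (marked CONFLICT above).

Answer: Yes. L → L B Y with FOLLOW(L) on { 'y' }; L → L y with FOLLOW(L) on { 'y' }; L → B with FOLLOW(L) on { 'y' }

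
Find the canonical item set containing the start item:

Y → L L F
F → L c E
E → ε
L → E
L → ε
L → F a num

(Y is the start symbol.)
First, augment the grammar with Y' → Y
I₀ = CLOSURE({ [Y' → . Y] }):
  [Y' → . Y] has the dot before Y: add [Y → . L L F]
  [Y → . L L F] has the dot before L: add [L → . E], [L → .], [L → . F a num]
  [L → . E] has the dot before E: add [E → .]
  [L → . F a num] has the dot before F: add [F → . L c E]
No further items can be added.

I₀ = { [E → .], [F → . L c E], [L → . E], [L → . F a num], [L → .], [Y → . L L F], [Y' → . Y] }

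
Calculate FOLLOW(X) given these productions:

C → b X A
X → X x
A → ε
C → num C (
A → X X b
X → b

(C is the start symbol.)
In C → b X A: X is followed by A, add FIRST(A) \ {ε} = { 'b' }
  A is nullable, so also add FOLLOW(C)
In X → X x: X is followed by x, add FIRST(x) \ {ε} = { 'x' }
In A → X X b: X is followed by X b, add FIRST(X b) \ {ε} = { 'b' }
In A → X X b: X is followed by b, add FIRST(b) \ {ε} = { 'b' }

The FOLLOW sets referred to above (computed the same way, to a fixed point):
  FOLLOW(C) = { $, '(' }

Taking the union: FOLLOW(X) = { $, '(', 'b', 'x' }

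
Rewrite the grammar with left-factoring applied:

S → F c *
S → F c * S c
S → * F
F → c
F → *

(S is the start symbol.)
S → F c * S'
S' → ε
S' → S c
S → * F
F → c
F → *

Left-factoring transforms A → αβ₁ | αβ₂ into A → αA' and A' → β₁ | β₂
(α is the longest common prefix among the alternatives). Repeat until
no nonterminal has two alternatives with a common prefix.

Round 1: S has alternatives sharing prefix 'F c *'. Introduce S': S → F c * S'
  Add: S' → ε
  Add: S' → S c

No remaining common prefixes — done.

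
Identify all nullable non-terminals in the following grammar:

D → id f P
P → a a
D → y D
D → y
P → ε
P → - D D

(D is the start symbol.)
{ 'P' }

ε-productions: P → ε
So P is immediately nullable.
No further non-terminal can be added: every production for the remaining non-terminals contains a terminal or a non-nullable non-terminal.
Nullable = { 'P' }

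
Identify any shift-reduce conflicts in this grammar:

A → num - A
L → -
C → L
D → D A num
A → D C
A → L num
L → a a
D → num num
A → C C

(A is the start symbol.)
Augment with A' → A and build the canonical LR(0) collection (I0 = CLOSURE({[A' → . A]}), then GOTO on every symbol after a dot until no new states appear). It has 18 states:
  I0: { [A → . C C], [A → . D C], [A → . L num], [A → . num - A], [A' → . A], [C → . L], [D → . D A num], [D → . num num], [L → . -], [L → . a a] }  — shift
  I1: { [L → - .] }  — reduce
  I2: { [A' → A .] }  — accept
  I3: { [A → C . C], [C → . L], [L → . -], [L → . a a] }  — shift
  I4: { [A → . C C], [A → . D C], [A → . L num], [A → . num - A], [A → D . C], [C → . L], [D → . D A num], [D → . num num], [D → D . A num], [L → . -], [L → . a a] }  — shift
  I5: { [A → L . num], [C → L .] }  — shift, reduce
  I6: { [L → a . a] }  — shift
  I7: { [A → num . - A], [D → num . num] }  — shift
  I8: { [A → . C C], [A → . D C], [A → . L num], [A → . num - A], [A → num - . A], [C → . L], [D → . D A num], [D → . num num], [L → . -], [L → . a a] }  — shift
  I9: { [D → num num .] }  — reduce
  I10: { [A → num - A .] }  — reduce
  I11: { [L → a a .] }  — reduce
  I12: { [A → L num .] }  — reduce
  I13: { [D → D A . num] }  — shift
  I14: { [A → C . C], [A → D C .], [C → . L], [L → . -], [L → . a a] }  — shift, reduce
  I15: { [A → C C .] }  — reduce
  I16: { [C → L .] }  — reduce
  I17: { [D → D A num .] }  — reduce

I5 contains reduce item [C → L .] and shift item [A → L . num] — shift-reduce conflict.
I14 contains reduce item [A → D C .] and shift items [L → . -], [L → . a a] — shift-reduce conflict.

Answer: Yes — I5: [C → L .] vs [A → L . num]; I14: [A → D C .] vs [L → . -]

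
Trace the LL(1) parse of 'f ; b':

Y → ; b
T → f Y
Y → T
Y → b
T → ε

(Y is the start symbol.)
Stack is shown with the top on the left.

Stack  Input    Action
----------------------
Y $    f ; b $  output Y → T
T $    f ; b $  output T → f Y
f Y $  f ; b $  match 'f'
Y $    ; b $    output Y → ; b
; b $  ; b $    match ';'
b $    b $      match 'b'
$      $        accept

The string is accepted.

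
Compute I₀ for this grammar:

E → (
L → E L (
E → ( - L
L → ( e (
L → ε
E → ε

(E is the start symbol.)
{ [E → . ( - L], [E → . (], [E → .], [E' → . E] }

First, augment the grammar with E' → E
I₀ = CLOSURE({ [E' → . E] }):
  [E' → . E] has the dot before E: add [E → . (], [E → . ( - L], [E → .]
No further items can be added.

I₀ = { [E → . ( - L], [E → . (], [E → .], [E' → . E] }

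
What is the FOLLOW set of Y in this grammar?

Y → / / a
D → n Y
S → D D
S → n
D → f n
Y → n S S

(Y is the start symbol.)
To compute FOLLOW(Y), find every occurrence of Y on a right-hand side N → α Y β: add FIRST(β) \ {ε}, and if β is empty or nullable also add FOLLOW(N). Iterate to a fixed point.

Y is the start symbol, so $ ∈ FOLLOW(Y).
In D → n Y: Y is at the end, add FOLLOW(D)

The FOLLOW sets referred to above (computed the same way, to a fixed point):
  FOLLOW(D) = { $, 'f', 'n' }

Taking the union: FOLLOW(Y) = { $, 'f', 'n' }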